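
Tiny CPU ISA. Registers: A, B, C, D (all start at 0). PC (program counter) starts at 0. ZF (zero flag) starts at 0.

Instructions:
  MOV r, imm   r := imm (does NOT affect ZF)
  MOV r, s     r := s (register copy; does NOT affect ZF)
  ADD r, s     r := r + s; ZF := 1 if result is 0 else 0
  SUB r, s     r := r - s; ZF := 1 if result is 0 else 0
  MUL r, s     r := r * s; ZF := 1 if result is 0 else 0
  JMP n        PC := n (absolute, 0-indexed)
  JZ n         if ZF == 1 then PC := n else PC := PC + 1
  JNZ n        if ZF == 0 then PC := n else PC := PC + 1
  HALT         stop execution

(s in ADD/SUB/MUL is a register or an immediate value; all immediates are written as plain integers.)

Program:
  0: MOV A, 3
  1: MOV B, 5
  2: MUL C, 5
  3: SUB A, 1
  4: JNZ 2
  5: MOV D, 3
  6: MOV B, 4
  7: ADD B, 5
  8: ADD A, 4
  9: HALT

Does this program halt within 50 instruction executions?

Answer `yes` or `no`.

Answer: yes

Derivation:
Step 1: PC=0 exec 'MOV A, 3'. After: A=3 B=0 C=0 D=0 ZF=0 PC=1
Step 2: PC=1 exec 'MOV B, 5'. After: A=3 B=5 C=0 D=0 ZF=0 PC=2
Step 3: PC=2 exec 'MUL C, 5'. After: A=3 B=5 C=0 D=0 ZF=1 PC=3
Step 4: PC=3 exec 'SUB A, 1'. After: A=2 B=5 C=0 D=0 ZF=0 PC=4
Step 5: PC=4 exec 'JNZ 2'. After: A=2 B=5 C=0 D=0 ZF=0 PC=2
Step 6: PC=2 exec 'MUL C, 5'. After: A=2 B=5 C=0 D=0 ZF=1 PC=3
Step 7: PC=3 exec 'SUB A, 1'. After: A=1 B=5 C=0 D=0 ZF=0 PC=4
Step 8: PC=4 exec 'JNZ 2'. After: A=1 B=5 C=0 D=0 ZF=0 PC=2
Step 9: PC=2 exec 'MUL C, 5'. After: A=1 B=5 C=0 D=0 ZF=1 PC=3
Step 10: PC=3 exec 'SUB A, 1'. After: A=0 B=5 C=0 D=0 ZF=1 PC=4
Step 11: PC=4 exec 'JNZ 2'. After: A=0 B=5 C=0 D=0 ZF=1 PC=5
Step 12: PC=5 exec 'MOV D, 3'. After: A=0 B=5 C=0 D=3 ZF=1 PC=6
Step 13: PC=6 exec 'MOV B, 4'. After: A=0 B=4 C=0 D=3 ZF=1 PC=7
Step 14: PC=7 exec 'ADD B, 5'. After: A=0 B=9 C=0 D=3 ZF=0 PC=8
Step 15: PC=8 exec 'ADD A, 4'. After: A=4 B=9 C=0 D=3 ZF=0 PC=9
Step 16: PC=9 exec 'HALT'. After: A=4 B=9 C=0 D=3 ZF=0 PC=9 HALTED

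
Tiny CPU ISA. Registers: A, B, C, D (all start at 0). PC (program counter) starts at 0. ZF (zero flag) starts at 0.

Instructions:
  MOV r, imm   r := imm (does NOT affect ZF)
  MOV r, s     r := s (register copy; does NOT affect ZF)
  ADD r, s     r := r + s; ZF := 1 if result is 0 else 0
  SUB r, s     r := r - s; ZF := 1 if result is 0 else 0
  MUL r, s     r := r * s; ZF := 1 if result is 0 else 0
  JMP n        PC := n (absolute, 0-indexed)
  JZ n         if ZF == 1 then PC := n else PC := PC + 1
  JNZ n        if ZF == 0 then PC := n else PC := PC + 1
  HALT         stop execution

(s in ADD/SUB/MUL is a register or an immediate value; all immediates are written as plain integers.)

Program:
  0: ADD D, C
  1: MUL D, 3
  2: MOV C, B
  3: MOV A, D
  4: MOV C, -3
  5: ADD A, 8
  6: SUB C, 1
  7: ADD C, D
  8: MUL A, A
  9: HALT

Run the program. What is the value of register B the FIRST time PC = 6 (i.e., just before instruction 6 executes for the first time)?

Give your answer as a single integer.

Step 1: PC=0 exec 'ADD D, C'. After: A=0 B=0 C=0 D=0 ZF=1 PC=1
Step 2: PC=1 exec 'MUL D, 3'. After: A=0 B=0 C=0 D=0 ZF=1 PC=2
Step 3: PC=2 exec 'MOV C, B'. After: A=0 B=0 C=0 D=0 ZF=1 PC=3
Step 4: PC=3 exec 'MOV A, D'. After: A=0 B=0 C=0 D=0 ZF=1 PC=4
Step 5: PC=4 exec 'MOV C, -3'. After: A=0 B=0 C=-3 D=0 ZF=1 PC=5
Step 6: PC=5 exec 'ADD A, 8'. After: A=8 B=0 C=-3 D=0 ZF=0 PC=6
First time PC=6: B=0

0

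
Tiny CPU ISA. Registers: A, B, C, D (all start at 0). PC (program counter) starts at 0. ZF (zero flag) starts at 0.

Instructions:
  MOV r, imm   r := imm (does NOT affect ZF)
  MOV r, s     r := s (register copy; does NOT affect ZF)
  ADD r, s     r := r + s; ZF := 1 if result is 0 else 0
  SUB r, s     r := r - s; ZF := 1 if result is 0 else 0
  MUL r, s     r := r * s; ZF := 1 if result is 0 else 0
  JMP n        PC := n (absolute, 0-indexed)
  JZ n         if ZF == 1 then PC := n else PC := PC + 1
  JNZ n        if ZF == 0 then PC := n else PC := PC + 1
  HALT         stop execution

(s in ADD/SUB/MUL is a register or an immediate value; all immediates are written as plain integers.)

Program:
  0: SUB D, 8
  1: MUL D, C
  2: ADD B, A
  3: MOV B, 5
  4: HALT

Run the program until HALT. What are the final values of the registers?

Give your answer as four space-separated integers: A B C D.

Step 1: PC=0 exec 'SUB D, 8'. After: A=0 B=0 C=0 D=-8 ZF=0 PC=1
Step 2: PC=1 exec 'MUL D, C'. After: A=0 B=0 C=0 D=0 ZF=1 PC=2
Step 3: PC=2 exec 'ADD B, A'. After: A=0 B=0 C=0 D=0 ZF=1 PC=3
Step 4: PC=3 exec 'MOV B, 5'. After: A=0 B=5 C=0 D=0 ZF=1 PC=4
Step 5: PC=4 exec 'HALT'. After: A=0 B=5 C=0 D=0 ZF=1 PC=4 HALTED

Answer: 0 5 0 0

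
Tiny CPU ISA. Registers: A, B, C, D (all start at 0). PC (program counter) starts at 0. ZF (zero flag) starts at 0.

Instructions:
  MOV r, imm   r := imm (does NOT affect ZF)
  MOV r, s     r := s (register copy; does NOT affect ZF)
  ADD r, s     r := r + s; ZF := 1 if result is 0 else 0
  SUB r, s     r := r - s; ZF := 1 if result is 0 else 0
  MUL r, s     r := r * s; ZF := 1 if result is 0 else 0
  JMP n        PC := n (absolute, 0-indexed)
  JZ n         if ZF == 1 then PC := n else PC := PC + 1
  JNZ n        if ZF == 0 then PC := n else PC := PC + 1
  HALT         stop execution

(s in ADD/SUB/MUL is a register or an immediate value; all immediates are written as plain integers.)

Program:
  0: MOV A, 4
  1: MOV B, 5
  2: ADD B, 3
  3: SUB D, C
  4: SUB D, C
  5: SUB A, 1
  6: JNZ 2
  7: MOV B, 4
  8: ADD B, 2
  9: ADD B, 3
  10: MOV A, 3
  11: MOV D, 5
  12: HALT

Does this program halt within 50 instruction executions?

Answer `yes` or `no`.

Step 1: PC=0 exec 'MOV A, 4'. After: A=4 B=0 C=0 D=0 ZF=0 PC=1
Step 2: PC=1 exec 'MOV B, 5'. After: A=4 B=5 C=0 D=0 ZF=0 PC=2
Step 3: PC=2 exec 'ADD B, 3'. After: A=4 B=8 C=0 D=0 ZF=0 PC=3
Step 4: PC=3 exec 'SUB D, C'. After: A=4 B=8 C=0 D=0 ZF=1 PC=4
Step 5: PC=4 exec 'SUB D, C'. After: A=4 B=8 C=0 D=0 ZF=1 PC=5
Step 6: PC=5 exec 'SUB A, 1'. After: A=3 B=8 C=0 D=0 ZF=0 PC=6
Step 7: PC=6 exec 'JNZ 2'. After: A=3 B=8 C=0 D=0 ZF=0 PC=2
Step 8: PC=2 exec 'ADD B, 3'. After: A=3 B=11 C=0 D=0 ZF=0 PC=3
Step 9: PC=3 exec 'SUB D, C'. After: A=3 B=11 C=0 D=0 ZF=1 PC=4
Step 10: PC=4 exec 'SUB D, C'. After: A=3 B=11 C=0 D=0 ZF=1 PC=5
Step 11: PC=5 exec 'SUB A, 1'. After: A=2 B=11 C=0 D=0 ZF=0 PC=6
Step 12: PC=6 exec 'JNZ 2'. After: A=2 B=11 C=0 D=0 ZF=0 PC=2
Step 13: PC=2 exec 'ADD B, 3'. After: A=2 B=14 C=0 D=0 ZF=0 PC=3
Step 14: PC=3 exec 'SUB D, C'. After: A=2 B=14 C=0 D=0 ZF=1 PC=4
Step 15: PC=4 exec 'SUB D, C'. After: A=2 B=14 C=0 D=0 ZF=1 PC=5
Step 16: PC=5 exec 'SUB A, 1'. After: A=1 B=14 C=0 D=0 ZF=0 PC=6
Step 17: PC=6 exec 'JNZ 2'. After: A=1 B=14 C=0 D=0 ZF=0 PC=2
Step 18: PC=2 exec 'ADD B, 3'. After: A=1 B=17 C=0 D=0 ZF=0 PC=3
Step 19: PC=3 exec 'SUB D, C'. After: A=1 B=17 C=0 D=0 ZF=1 PC=4
Step 20: PC=4 exec 'SUB D, C'. After: A=1 B=17 C=0 D=0 ZF=1 PC=5
Step 21: PC=5 exec 'SUB A, 1'. After: A=0 B=17 C=0 D=0 ZF=1 PC=6
Step 22: PC=6 exec 'JNZ 2'. After: A=0 B=17 C=0 D=0 ZF=1 PC=7
Step 23: PC=7 exec 'MOV B, 4'. After: A=0 B=4 C=0 D=0 ZF=1 PC=8
Step 24: PC=8 exec 'ADD B, 2'. After: A=0 B=6 C=0 D=0 ZF=0 PC=9
Step 25: PC=9 exec 'ADD B, 3'. After: A=0 B=9 C=0 D=0 ZF=0 PC=10
Step 26: PC=10 exec 'MOV A, 3'. After: A=3 B=9 C=0 D=0 ZF=0 PC=11
Step 27: PC=11 exec 'MOV D, 5'. After: A=3 B=9 C=0 D=5 ZF=0 PC=12
Step 28: PC=12 exec 'HALT'. After: A=3 B=9 C=0 D=5 ZF=0 PC=12 HALTED

Answer: yes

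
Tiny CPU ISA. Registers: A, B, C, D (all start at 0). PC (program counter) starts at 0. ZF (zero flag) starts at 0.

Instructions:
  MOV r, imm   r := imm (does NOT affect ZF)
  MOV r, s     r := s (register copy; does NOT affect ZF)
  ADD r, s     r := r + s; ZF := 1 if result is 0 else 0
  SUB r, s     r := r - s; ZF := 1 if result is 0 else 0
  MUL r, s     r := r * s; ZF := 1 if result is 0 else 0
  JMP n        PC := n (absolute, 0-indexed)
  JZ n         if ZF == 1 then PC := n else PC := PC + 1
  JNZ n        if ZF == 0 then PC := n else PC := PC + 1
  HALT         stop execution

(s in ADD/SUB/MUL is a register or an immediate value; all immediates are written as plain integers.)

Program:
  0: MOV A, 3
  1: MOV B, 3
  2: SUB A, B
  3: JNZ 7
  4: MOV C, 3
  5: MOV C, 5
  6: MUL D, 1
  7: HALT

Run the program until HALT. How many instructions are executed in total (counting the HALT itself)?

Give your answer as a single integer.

Answer: 8

Derivation:
Step 1: PC=0 exec 'MOV A, 3'. After: A=3 B=0 C=0 D=0 ZF=0 PC=1
Step 2: PC=1 exec 'MOV B, 3'. After: A=3 B=3 C=0 D=0 ZF=0 PC=2
Step 3: PC=2 exec 'SUB A, B'. After: A=0 B=3 C=0 D=0 ZF=1 PC=3
Step 4: PC=3 exec 'JNZ 7'. After: A=0 B=3 C=0 D=0 ZF=1 PC=4
Step 5: PC=4 exec 'MOV C, 3'. After: A=0 B=3 C=3 D=0 ZF=1 PC=5
Step 6: PC=5 exec 'MOV C, 5'. After: A=0 B=3 C=5 D=0 ZF=1 PC=6
Step 7: PC=6 exec 'MUL D, 1'. After: A=0 B=3 C=5 D=0 ZF=1 PC=7
Step 8: PC=7 exec 'HALT'. After: A=0 B=3 C=5 D=0 ZF=1 PC=7 HALTED
Total instructions executed: 8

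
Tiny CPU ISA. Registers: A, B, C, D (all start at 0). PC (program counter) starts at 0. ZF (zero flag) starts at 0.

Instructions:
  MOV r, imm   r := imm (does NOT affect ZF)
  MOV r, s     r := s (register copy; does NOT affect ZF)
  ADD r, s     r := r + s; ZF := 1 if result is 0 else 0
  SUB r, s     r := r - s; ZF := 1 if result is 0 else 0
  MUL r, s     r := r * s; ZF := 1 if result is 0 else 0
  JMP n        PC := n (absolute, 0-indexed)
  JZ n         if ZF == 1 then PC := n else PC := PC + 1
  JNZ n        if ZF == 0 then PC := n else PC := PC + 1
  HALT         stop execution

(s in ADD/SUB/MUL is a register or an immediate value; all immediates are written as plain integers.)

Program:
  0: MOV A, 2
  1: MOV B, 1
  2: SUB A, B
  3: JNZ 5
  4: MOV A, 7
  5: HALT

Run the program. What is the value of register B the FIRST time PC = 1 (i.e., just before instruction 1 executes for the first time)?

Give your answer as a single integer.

Step 1: PC=0 exec 'MOV A, 2'. After: A=2 B=0 C=0 D=0 ZF=0 PC=1
First time PC=1: B=0

0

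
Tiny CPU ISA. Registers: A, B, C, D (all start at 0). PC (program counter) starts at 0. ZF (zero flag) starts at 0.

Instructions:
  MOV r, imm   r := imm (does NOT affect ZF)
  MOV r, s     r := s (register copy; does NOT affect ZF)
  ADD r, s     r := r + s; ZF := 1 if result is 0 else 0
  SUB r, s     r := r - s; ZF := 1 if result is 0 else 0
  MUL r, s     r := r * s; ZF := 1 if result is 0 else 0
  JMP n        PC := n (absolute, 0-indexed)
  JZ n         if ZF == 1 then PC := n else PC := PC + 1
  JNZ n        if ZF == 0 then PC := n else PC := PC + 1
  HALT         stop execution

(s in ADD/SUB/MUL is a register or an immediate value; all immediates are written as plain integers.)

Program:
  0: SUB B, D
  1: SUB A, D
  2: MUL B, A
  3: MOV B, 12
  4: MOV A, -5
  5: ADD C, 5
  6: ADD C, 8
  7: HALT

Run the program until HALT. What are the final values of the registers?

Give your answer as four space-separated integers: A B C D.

Step 1: PC=0 exec 'SUB B, D'. After: A=0 B=0 C=0 D=0 ZF=1 PC=1
Step 2: PC=1 exec 'SUB A, D'. After: A=0 B=0 C=0 D=0 ZF=1 PC=2
Step 3: PC=2 exec 'MUL B, A'. After: A=0 B=0 C=0 D=0 ZF=1 PC=3
Step 4: PC=3 exec 'MOV B, 12'. After: A=0 B=12 C=0 D=0 ZF=1 PC=4
Step 5: PC=4 exec 'MOV A, -5'. After: A=-5 B=12 C=0 D=0 ZF=1 PC=5
Step 6: PC=5 exec 'ADD C, 5'. After: A=-5 B=12 C=5 D=0 ZF=0 PC=6
Step 7: PC=6 exec 'ADD C, 8'. After: A=-5 B=12 C=13 D=0 ZF=0 PC=7
Step 8: PC=7 exec 'HALT'. After: A=-5 B=12 C=13 D=0 ZF=0 PC=7 HALTED

Answer: -5 12 13 0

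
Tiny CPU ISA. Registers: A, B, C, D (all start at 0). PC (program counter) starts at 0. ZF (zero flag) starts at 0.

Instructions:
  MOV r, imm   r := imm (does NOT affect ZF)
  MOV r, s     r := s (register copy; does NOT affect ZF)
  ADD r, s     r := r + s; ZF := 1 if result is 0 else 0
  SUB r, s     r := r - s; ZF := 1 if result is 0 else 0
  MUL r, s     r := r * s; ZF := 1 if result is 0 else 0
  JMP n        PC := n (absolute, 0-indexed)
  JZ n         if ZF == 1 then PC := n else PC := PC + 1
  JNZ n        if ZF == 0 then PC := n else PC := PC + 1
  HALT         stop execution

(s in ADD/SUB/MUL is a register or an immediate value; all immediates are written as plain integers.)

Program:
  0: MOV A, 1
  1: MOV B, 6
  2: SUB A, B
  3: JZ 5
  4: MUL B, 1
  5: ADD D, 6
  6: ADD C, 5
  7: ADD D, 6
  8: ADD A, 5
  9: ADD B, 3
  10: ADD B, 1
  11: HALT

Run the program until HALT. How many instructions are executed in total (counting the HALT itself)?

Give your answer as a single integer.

Step 1: PC=0 exec 'MOV A, 1'. After: A=1 B=0 C=0 D=0 ZF=0 PC=1
Step 2: PC=1 exec 'MOV B, 6'. After: A=1 B=6 C=0 D=0 ZF=0 PC=2
Step 3: PC=2 exec 'SUB A, B'. After: A=-5 B=6 C=0 D=0 ZF=0 PC=3
Step 4: PC=3 exec 'JZ 5'. After: A=-5 B=6 C=0 D=0 ZF=0 PC=4
Step 5: PC=4 exec 'MUL B, 1'. After: A=-5 B=6 C=0 D=0 ZF=0 PC=5
Step 6: PC=5 exec 'ADD D, 6'. After: A=-5 B=6 C=0 D=6 ZF=0 PC=6
Step 7: PC=6 exec 'ADD C, 5'. After: A=-5 B=6 C=5 D=6 ZF=0 PC=7
Step 8: PC=7 exec 'ADD D, 6'. After: A=-5 B=6 C=5 D=12 ZF=0 PC=8
Step 9: PC=8 exec 'ADD A, 5'. After: A=0 B=6 C=5 D=12 ZF=1 PC=9
Step 10: PC=9 exec 'ADD B, 3'. After: A=0 B=9 C=5 D=12 ZF=0 PC=10
Step 11: PC=10 exec 'ADD B, 1'. After: A=0 B=10 C=5 D=12 ZF=0 PC=11
Step 12: PC=11 exec 'HALT'. After: A=0 B=10 C=5 D=12 ZF=0 PC=11 HALTED
Total instructions executed: 12

Answer: 12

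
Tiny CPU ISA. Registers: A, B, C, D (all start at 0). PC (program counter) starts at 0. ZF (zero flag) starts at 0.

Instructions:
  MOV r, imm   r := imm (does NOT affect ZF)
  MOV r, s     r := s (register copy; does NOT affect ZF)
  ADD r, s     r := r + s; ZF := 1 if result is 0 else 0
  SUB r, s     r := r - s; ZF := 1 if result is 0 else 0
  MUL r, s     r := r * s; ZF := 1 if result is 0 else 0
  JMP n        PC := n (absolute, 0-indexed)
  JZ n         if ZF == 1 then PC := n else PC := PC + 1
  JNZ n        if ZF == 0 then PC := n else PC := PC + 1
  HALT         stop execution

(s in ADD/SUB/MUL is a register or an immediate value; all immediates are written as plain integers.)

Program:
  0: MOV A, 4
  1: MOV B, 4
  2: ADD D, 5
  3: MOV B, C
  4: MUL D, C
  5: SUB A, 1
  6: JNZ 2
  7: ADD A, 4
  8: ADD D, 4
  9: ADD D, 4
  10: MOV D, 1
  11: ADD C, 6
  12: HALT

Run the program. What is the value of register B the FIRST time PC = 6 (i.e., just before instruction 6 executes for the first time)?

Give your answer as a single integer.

Step 1: PC=0 exec 'MOV A, 4'. After: A=4 B=0 C=0 D=0 ZF=0 PC=1
Step 2: PC=1 exec 'MOV B, 4'. After: A=4 B=4 C=0 D=0 ZF=0 PC=2
Step 3: PC=2 exec 'ADD D, 5'. After: A=4 B=4 C=0 D=5 ZF=0 PC=3
Step 4: PC=3 exec 'MOV B, C'. After: A=4 B=0 C=0 D=5 ZF=0 PC=4
Step 5: PC=4 exec 'MUL D, C'. After: A=4 B=0 C=0 D=0 ZF=1 PC=5
Step 6: PC=5 exec 'SUB A, 1'. After: A=3 B=0 C=0 D=0 ZF=0 PC=6
First time PC=6: B=0

0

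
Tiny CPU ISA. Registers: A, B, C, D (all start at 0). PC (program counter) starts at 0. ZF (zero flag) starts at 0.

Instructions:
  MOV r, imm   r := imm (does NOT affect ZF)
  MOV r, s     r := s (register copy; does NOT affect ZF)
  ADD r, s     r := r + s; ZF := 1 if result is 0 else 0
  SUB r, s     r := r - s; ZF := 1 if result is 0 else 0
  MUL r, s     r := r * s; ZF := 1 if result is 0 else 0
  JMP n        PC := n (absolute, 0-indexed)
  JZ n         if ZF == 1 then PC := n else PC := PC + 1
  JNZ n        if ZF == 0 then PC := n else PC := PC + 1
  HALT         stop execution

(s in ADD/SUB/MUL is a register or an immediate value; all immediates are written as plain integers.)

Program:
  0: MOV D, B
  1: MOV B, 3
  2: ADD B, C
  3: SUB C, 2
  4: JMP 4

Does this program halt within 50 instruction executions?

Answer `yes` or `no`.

Step 1: PC=0 exec 'MOV D, B'. After: A=0 B=0 C=0 D=0 ZF=0 PC=1
Step 2: PC=1 exec 'MOV B, 3'. After: A=0 B=3 C=0 D=0 ZF=0 PC=2
Step 3: PC=2 exec 'ADD B, C'. After: A=0 B=3 C=0 D=0 ZF=0 PC=3
Step 4: PC=3 exec 'SUB C, 2'. After: A=0 B=3 C=-2 D=0 ZF=0 PC=4
Step 5: PC=4 exec 'JMP 4'. After: A=0 B=3 C=-2 D=0 ZF=0 PC=4
State after step 5 equals state after step 4: the program is in a cycle of length 1 and will never halt.

Answer: no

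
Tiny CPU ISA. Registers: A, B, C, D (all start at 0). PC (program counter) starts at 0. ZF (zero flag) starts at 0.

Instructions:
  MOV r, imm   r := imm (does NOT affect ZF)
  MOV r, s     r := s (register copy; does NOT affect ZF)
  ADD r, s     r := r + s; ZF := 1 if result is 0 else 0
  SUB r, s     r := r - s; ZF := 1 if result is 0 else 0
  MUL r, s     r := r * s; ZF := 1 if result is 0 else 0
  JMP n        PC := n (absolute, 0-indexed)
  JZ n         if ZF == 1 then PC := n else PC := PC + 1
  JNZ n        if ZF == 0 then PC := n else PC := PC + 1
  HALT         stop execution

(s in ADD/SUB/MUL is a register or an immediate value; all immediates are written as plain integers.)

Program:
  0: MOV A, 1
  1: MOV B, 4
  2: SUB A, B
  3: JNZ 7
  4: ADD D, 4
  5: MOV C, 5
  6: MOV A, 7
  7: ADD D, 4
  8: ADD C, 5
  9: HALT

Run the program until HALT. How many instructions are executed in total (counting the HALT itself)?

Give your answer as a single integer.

Answer: 7

Derivation:
Step 1: PC=0 exec 'MOV A, 1'. After: A=1 B=0 C=0 D=0 ZF=0 PC=1
Step 2: PC=1 exec 'MOV B, 4'. After: A=1 B=4 C=0 D=0 ZF=0 PC=2
Step 3: PC=2 exec 'SUB A, B'. After: A=-3 B=4 C=0 D=0 ZF=0 PC=3
Step 4: PC=3 exec 'JNZ 7'. After: A=-3 B=4 C=0 D=0 ZF=0 PC=7
Step 5: PC=7 exec 'ADD D, 4'. After: A=-3 B=4 C=0 D=4 ZF=0 PC=8
Step 6: PC=8 exec 'ADD C, 5'. After: A=-3 B=4 C=5 D=4 ZF=0 PC=9
Step 7: PC=9 exec 'HALT'. After: A=-3 B=4 C=5 D=4 ZF=0 PC=9 HALTED
Total instructions executed: 7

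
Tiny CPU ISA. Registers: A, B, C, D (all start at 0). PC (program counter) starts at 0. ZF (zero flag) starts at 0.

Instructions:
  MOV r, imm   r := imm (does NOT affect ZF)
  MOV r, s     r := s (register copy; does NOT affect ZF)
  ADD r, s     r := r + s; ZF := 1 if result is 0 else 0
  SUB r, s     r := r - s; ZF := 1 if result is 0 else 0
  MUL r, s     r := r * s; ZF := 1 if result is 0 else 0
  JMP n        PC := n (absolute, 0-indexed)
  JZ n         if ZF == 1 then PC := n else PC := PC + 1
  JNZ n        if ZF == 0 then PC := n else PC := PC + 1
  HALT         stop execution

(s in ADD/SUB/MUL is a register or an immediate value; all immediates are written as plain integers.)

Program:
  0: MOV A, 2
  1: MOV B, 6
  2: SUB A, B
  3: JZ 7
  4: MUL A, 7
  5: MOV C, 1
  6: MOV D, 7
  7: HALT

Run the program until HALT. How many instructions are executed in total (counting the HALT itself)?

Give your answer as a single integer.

Answer: 8

Derivation:
Step 1: PC=0 exec 'MOV A, 2'. After: A=2 B=0 C=0 D=0 ZF=0 PC=1
Step 2: PC=1 exec 'MOV B, 6'. After: A=2 B=6 C=0 D=0 ZF=0 PC=2
Step 3: PC=2 exec 'SUB A, B'. After: A=-4 B=6 C=0 D=0 ZF=0 PC=3
Step 4: PC=3 exec 'JZ 7'. After: A=-4 B=6 C=0 D=0 ZF=0 PC=4
Step 5: PC=4 exec 'MUL A, 7'. After: A=-28 B=6 C=0 D=0 ZF=0 PC=5
Step 6: PC=5 exec 'MOV C, 1'. After: A=-28 B=6 C=1 D=0 ZF=0 PC=6
Step 7: PC=6 exec 'MOV D, 7'. After: A=-28 B=6 C=1 D=7 ZF=0 PC=7
Step 8: PC=7 exec 'HALT'. After: A=-28 B=6 C=1 D=7 ZF=0 PC=7 HALTED
Total instructions executed: 8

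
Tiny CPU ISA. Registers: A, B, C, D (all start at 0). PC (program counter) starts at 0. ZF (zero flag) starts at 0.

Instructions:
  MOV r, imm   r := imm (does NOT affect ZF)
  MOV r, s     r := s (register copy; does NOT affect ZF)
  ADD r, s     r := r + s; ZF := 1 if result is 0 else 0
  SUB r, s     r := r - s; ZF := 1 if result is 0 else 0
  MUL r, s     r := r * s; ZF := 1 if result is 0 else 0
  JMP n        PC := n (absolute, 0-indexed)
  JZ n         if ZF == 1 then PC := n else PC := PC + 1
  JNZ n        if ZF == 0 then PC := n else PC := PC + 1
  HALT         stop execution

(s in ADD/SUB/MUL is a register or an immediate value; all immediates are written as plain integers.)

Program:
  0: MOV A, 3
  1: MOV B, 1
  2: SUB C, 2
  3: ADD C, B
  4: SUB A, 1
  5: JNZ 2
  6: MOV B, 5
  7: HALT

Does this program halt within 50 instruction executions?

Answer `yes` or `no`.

Answer: yes

Derivation:
Step 1: PC=0 exec 'MOV A, 3'. After: A=3 B=0 C=0 D=0 ZF=0 PC=1
Step 2: PC=1 exec 'MOV B, 1'. After: A=3 B=1 C=0 D=0 ZF=0 PC=2
Step 3: PC=2 exec 'SUB C, 2'. After: A=3 B=1 C=-2 D=0 ZF=0 PC=3
Step 4: PC=3 exec 'ADD C, B'. After: A=3 B=1 C=-1 D=0 ZF=0 PC=4
Step 5: PC=4 exec 'SUB A, 1'. After: A=2 B=1 C=-1 D=0 ZF=0 PC=5
Step 6: PC=5 exec 'JNZ 2'. After: A=2 B=1 C=-1 D=0 ZF=0 PC=2
Step 7: PC=2 exec 'SUB C, 2'. After: A=2 B=1 C=-3 D=0 ZF=0 PC=3
Step 8: PC=3 exec 'ADD C, B'. After: A=2 B=1 C=-2 D=0 ZF=0 PC=4
Step 9: PC=4 exec 'SUB A, 1'. After: A=1 B=1 C=-2 D=0 ZF=0 PC=5
Step 10: PC=5 exec 'JNZ 2'. After: A=1 B=1 C=-2 D=0 ZF=0 PC=2
Step 11: PC=2 exec 'SUB C, 2'. After: A=1 B=1 C=-4 D=0 ZF=0 PC=3
Step 12: PC=3 exec 'ADD C, B'. After: A=1 B=1 C=-3 D=0 ZF=0 PC=4
Step 13: PC=4 exec 'SUB A, 1'. After: A=0 B=1 C=-3 D=0 ZF=1 PC=5
Step 14: PC=5 exec 'JNZ 2'. After: A=0 B=1 C=-3 D=0 ZF=1 PC=6
Step 15: PC=6 exec 'MOV B, 5'. After: A=0 B=5 C=-3 D=0 ZF=1 PC=7
Step 16: PC=7 exec 'HALT'. After: A=0 B=5 C=-3 D=0 ZF=1 PC=7 HALTED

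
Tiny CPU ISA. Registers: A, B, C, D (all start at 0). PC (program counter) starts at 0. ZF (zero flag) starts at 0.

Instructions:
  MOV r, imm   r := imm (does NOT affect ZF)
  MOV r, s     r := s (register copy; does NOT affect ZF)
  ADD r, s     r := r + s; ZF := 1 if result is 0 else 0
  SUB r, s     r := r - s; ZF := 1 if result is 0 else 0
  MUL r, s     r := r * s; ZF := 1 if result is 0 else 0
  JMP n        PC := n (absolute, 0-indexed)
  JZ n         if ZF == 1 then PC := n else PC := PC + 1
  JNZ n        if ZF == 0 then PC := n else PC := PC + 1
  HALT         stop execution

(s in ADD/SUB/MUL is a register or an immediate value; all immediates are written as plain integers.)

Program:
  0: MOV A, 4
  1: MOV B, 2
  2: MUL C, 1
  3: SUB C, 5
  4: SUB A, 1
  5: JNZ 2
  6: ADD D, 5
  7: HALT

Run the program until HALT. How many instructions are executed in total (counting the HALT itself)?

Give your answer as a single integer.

Step 1: PC=0 exec 'MOV A, 4'. After: A=4 B=0 C=0 D=0 ZF=0 PC=1
Step 2: PC=1 exec 'MOV B, 2'. After: A=4 B=2 C=0 D=0 ZF=0 PC=2
Step 3: PC=2 exec 'MUL C, 1'. After: A=4 B=2 C=0 D=0 ZF=1 PC=3
Step 4: PC=3 exec 'SUB C, 5'. After: A=4 B=2 C=-5 D=0 ZF=0 PC=4
Step 5: PC=4 exec 'SUB A, 1'. After: A=3 B=2 C=-5 D=0 ZF=0 PC=5
Step 6: PC=5 exec 'JNZ 2'. After: A=3 B=2 C=-5 D=0 ZF=0 PC=2
Step 7: PC=2 exec 'MUL C, 1'. After: A=3 B=2 C=-5 D=0 ZF=0 PC=3
Step 8: PC=3 exec 'SUB C, 5'. After: A=3 B=2 C=-10 D=0 ZF=0 PC=4
Step 9: PC=4 exec 'SUB A, 1'. After: A=2 B=2 C=-10 D=0 ZF=0 PC=5
Step 10: PC=5 exec 'JNZ 2'. After: A=2 B=2 C=-10 D=0 ZF=0 PC=2
Step 11: PC=2 exec 'MUL C, 1'. After: A=2 B=2 C=-10 D=0 ZF=0 PC=3
Step 12: PC=3 exec 'SUB C, 5'. After: A=2 B=2 C=-15 D=0 ZF=0 PC=4
Step 13: PC=4 exec 'SUB A, 1'. After: A=1 B=2 C=-15 D=0 ZF=0 PC=5
Step 14: PC=5 exec 'JNZ 2'. After: A=1 B=2 C=-15 D=0 ZF=0 PC=2
Step 15: PC=2 exec 'MUL C, 1'. After: A=1 B=2 C=-15 D=0 ZF=0 PC=3
Step 16: PC=3 exec 'SUB C, 5'. After: A=1 B=2 C=-20 D=0 ZF=0 PC=4
Step 17: PC=4 exec 'SUB A, 1'. After: A=0 B=2 C=-20 D=0 ZF=1 PC=5
Step 18: PC=5 exec 'JNZ 2'. After: A=0 B=2 C=-20 D=0 ZF=1 PC=6
Step 19: PC=6 exec 'ADD D, 5'. After: A=0 B=2 C=-20 D=5 ZF=0 PC=7
Step 20: PC=7 exec 'HALT'. After: A=0 B=2 C=-20 D=5 ZF=0 PC=7 HALTED
Total instructions executed: 20

Answer: 20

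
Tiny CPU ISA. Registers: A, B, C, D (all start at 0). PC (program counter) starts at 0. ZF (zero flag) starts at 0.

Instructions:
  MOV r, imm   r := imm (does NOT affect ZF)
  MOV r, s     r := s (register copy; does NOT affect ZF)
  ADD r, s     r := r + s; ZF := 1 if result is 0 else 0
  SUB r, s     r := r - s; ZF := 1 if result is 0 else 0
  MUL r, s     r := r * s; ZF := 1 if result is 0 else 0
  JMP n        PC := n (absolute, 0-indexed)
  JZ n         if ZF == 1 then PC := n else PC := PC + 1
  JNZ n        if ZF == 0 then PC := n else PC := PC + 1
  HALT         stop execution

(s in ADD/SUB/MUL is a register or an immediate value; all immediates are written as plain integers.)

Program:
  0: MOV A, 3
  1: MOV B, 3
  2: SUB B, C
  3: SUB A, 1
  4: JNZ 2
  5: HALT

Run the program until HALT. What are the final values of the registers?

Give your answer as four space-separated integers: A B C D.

Step 1: PC=0 exec 'MOV A, 3'. After: A=3 B=0 C=0 D=0 ZF=0 PC=1
Step 2: PC=1 exec 'MOV B, 3'. After: A=3 B=3 C=0 D=0 ZF=0 PC=2
Step 3: PC=2 exec 'SUB B, C'. After: A=3 B=3 C=0 D=0 ZF=0 PC=3
Step 4: PC=3 exec 'SUB A, 1'. After: A=2 B=3 C=0 D=0 ZF=0 PC=4
Step 5: PC=4 exec 'JNZ 2'. After: A=2 B=3 C=0 D=0 ZF=0 PC=2
Step 6: PC=2 exec 'SUB B, C'. After: A=2 B=3 C=0 D=0 ZF=0 PC=3
Step 7: PC=3 exec 'SUB A, 1'. After: A=1 B=3 C=0 D=0 ZF=0 PC=4
Step 8: PC=4 exec 'JNZ 2'. After: A=1 B=3 C=0 D=0 ZF=0 PC=2
Step 9: PC=2 exec 'SUB B, C'. After: A=1 B=3 C=0 D=0 ZF=0 PC=3
Step 10: PC=3 exec 'SUB A, 1'. After: A=0 B=3 C=0 D=0 ZF=1 PC=4
Step 11: PC=4 exec 'JNZ 2'. After: A=0 B=3 C=0 D=0 ZF=1 PC=5
Step 12: PC=5 exec 'HALT'. After: A=0 B=3 C=0 D=0 ZF=1 PC=5 HALTED

Answer: 0 3 0 0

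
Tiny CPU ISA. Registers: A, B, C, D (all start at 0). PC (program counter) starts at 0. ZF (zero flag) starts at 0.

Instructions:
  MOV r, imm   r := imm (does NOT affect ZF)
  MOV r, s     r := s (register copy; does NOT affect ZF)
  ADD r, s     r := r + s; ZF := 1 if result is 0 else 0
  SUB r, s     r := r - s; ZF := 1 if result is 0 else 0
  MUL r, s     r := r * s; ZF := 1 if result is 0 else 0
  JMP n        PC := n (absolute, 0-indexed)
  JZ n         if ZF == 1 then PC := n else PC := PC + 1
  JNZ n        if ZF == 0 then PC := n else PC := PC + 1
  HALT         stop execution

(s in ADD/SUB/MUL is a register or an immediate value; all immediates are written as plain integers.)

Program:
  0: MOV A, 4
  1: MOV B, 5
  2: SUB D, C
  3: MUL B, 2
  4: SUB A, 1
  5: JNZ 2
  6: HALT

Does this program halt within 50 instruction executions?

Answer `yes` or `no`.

Answer: yes

Derivation:
Step 1: PC=0 exec 'MOV A, 4'. After: A=4 B=0 C=0 D=0 ZF=0 PC=1
Step 2: PC=1 exec 'MOV B, 5'. After: A=4 B=5 C=0 D=0 ZF=0 PC=2
Step 3: PC=2 exec 'SUB D, C'. After: A=4 B=5 C=0 D=0 ZF=1 PC=3
Step 4: PC=3 exec 'MUL B, 2'. After: A=4 B=10 C=0 D=0 ZF=0 PC=4
Step 5: PC=4 exec 'SUB A, 1'. After: A=3 B=10 C=0 D=0 ZF=0 PC=5
Step 6: PC=5 exec 'JNZ 2'. After: A=3 B=10 C=0 D=0 ZF=0 PC=2
Step 7: PC=2 exec 'SUB D, C'. After: A=3 B=10 C=0 D=0 ZF=1 PC=3
Step 8: PC=3 exec 'MUL B, 2'. After: A=3 B=20 C=0 D=0 ZF=0 PC=4
Step 9: PC=4 exec 'SUB A, 1'. After: A=2 B=20 C=0 D=0 ZF=0 PC=5
Step 10: PC=5 exec 'JNZ 2'. After: A=2 B=20 C=0 D=0 ZF=0 PC=2
Step 11: PC=2 exec 'SUB D, C'. After: A=2 B=20 C=0 D=0 ZF=1 PC=3
Step 12: PC=3 exec 'MUL B, 2'. After: A=2 B=40 C=0 D=0 ZF=0 PC=4
Step 13: PC=4 exec 'SUB A, 1'. After: A=1 B=40 C=0 D=0 ZF=0 PC=5
Step 14: PC=5 exec 'JNZ 2'. After: A=1 B=40 C=0 D=0 ZF=0 PC=2
Step 15: PC=2 exec 'SUB D, C'. After: A=1 B=40 C=0 D=0 ZF=1 PC=3
Step 16: PC=3 exec 'MUL B, 2'. After: A=1 B=80 C=0 D=0 ZF=0 PC=4
Step 17: PC=4 exec 'SUB A, 1'. After: A=0 B=80 C=0 D=0 ZF=1 PC=5
Step 18: PC=5 exec 'JNZ 2'. After: A=0 B=80 C=0 D=0 ZF=1 PC=6
Step 19: PC=6 exec 'HALT'. After: A=0 B=80 C=0 D=0 ZF=1 PC=6 HALTED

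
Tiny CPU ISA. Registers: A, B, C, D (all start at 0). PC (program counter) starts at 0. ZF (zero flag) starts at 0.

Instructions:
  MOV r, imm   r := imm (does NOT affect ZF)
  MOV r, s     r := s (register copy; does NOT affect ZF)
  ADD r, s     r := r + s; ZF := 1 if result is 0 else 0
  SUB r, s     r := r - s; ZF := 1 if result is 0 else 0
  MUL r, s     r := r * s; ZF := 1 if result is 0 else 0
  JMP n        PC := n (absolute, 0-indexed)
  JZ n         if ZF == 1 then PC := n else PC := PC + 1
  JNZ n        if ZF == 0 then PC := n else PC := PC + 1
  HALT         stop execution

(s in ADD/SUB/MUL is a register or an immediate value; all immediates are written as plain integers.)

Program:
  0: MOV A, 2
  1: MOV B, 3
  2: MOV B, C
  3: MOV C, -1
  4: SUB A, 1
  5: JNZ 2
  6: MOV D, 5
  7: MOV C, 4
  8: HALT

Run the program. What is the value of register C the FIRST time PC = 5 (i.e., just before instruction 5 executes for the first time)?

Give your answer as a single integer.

Step 1: PC=0 exec 'MOV A, 2'. After: A=2 B=0 C=0 D=0 ZF=0 PC=1
Step 2: PC=1 exec 'MOV B, 3'. After: A=2 B=3 C=0 D=0 ZF=0 PC=2
Step 3: PC=2 exec 'MOV B, C'. After: A=2 B=0 C=0 D=0 ZF=0 PC=3
Step 4: PC=3 exec 'MOV C, -1'. After: A=2 B=0 C=-1 D=0 ZF=0 PC=4
Step 5: PC=4 exec 'SUB A, 1'. After: A=1 B=0 C=-1 D=0 ZF=0 PC=5
First time PC=5: C=-1

-1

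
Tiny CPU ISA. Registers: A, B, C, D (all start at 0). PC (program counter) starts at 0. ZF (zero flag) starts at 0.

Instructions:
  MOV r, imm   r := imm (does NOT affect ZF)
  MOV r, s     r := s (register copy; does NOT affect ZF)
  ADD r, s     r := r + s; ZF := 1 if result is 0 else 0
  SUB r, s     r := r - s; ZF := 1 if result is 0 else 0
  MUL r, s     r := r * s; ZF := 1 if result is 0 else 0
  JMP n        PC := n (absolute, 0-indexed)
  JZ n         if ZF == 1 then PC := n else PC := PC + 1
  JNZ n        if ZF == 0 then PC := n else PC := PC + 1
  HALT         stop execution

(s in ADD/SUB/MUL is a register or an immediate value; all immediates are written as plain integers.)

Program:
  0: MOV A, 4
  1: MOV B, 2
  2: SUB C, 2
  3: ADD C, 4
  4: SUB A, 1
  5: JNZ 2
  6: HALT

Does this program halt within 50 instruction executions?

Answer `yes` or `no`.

Answer: yes

Derivation:
Step 1: PC=0 exec 'MOV A, 4'. After: A=4 B=0 C=0 D=0 ZF=0 PC=1
Step 2: PC=1 exec 'MOV B, 2'. After: A=4 B=2 C=0 D=0 ZF=0 PC=2
Step 3: PC=2 exec 'SUB C, 2'. After: A=4 B=2 C=-2 D=0 ZF=0 PC=3
Step 4: PC=3 exec 'ADD C, 4'. After: A=4 B=2 C=2 D=0 ZF=0 PC=4
Step 5: PC=4 exec 'SUB A, 1'. After: A=3 B=2 C=2 D=0 ZF=0 PC=5
Step 6: PC=5 exec 'JNZ 2'. After: A=3 B=2 C=2 D=0 ZF=0 PC=2
Step 7: PC=2 exec 'SUB C, 2'. After: A=3 B=2 C=0 D=0 ZF=1 PC=3
Step 8: PC=3 exec 'ADD C, 4'. After: A=3 B=2 C=4 D=0 ZF=0 PC=4
Step 9: PC=4 exec 'SUB A, 1'. After: A=2 B=2 C=4 D=0 ZF=0 PC=5
Step 10: PC=5 exec 'JNZ 2'. After: A=2 B=2 C=4 D=0 ZF=0 PC=2
Step 11: PC=2 exec 'SUB C, 2'. After: A=2 B=2 C=2 D=0 ZF=0 PC=3
Step 12: PC=3 exec 'ADD C, 4'. After: A=2 B=2 C=6 D=0 ZF=0 PC=4
Step 13: PC=4 exec 'SUB A, 1'. After: A=1 B=2 C=6 D=0 ZF=0 PC=5
Step 14: PC=5 exec 'JNZ 2'. After: A=1 B=2 C=6 D=0 ZF=0 PC=2
Step 15: PC=2 exec 'SUB C, 2'. After: A=1 B=2 C=4 D=0 ZF=0 PC=3
Step 16: PC=3 exec 'ADD C, 4'. After: A=1 B=2 C=8 D=0 ZF=0 PC=4
Step 17: PC=4 exec 'SUB A, 1'. After: A=0 B=2 C=8 D=0 ZF=1 PC=5
Step 18: PC=5 exec 'JNZ 2'. After: A=0 B=2 C=8 D=0 ZF=1 PC=6
Step 19: PC=6 exec 'HALT'. After: A=0 B=2 C=8 D=0 ZF=1 PC=6 HALTED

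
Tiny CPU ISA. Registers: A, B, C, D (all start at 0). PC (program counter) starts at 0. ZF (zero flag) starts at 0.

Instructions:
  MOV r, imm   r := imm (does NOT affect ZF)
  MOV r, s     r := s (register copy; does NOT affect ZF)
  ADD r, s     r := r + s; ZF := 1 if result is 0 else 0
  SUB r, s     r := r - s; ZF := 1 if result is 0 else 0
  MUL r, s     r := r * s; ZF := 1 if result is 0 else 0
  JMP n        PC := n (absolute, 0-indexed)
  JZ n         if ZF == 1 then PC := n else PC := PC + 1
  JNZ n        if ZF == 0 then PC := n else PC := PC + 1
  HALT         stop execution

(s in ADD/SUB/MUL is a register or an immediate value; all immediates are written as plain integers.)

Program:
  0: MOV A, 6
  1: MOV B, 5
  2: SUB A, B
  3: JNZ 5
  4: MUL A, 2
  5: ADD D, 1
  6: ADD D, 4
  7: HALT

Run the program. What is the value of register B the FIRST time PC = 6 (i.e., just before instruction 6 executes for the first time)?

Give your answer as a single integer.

Step 1: PC=0 exec 'MOV A, 6'. After: A=6 B=0 C=0 D=0 ZF=0 PC=1
Step 2: PC=1 exec 'MOV B, 5'. After: A=6 B=5 C=0 D=0 ZF=0 PC=2
Step 3: PC=2 exec 'SUB A, B'. After: A=1 B=5 C=0 D=0 ZF=0 PC=3
Step 4: PC=3 exec 'JNZ 5'. After: A=1 B=5 C=0 D=0 ZF=0 PC=5
Step 5: PC=5 exec 'ADD D, 1'. After: A=1 B=5 C=0 D=1 ZF=0 PC=6
First time PC=6: B=5

5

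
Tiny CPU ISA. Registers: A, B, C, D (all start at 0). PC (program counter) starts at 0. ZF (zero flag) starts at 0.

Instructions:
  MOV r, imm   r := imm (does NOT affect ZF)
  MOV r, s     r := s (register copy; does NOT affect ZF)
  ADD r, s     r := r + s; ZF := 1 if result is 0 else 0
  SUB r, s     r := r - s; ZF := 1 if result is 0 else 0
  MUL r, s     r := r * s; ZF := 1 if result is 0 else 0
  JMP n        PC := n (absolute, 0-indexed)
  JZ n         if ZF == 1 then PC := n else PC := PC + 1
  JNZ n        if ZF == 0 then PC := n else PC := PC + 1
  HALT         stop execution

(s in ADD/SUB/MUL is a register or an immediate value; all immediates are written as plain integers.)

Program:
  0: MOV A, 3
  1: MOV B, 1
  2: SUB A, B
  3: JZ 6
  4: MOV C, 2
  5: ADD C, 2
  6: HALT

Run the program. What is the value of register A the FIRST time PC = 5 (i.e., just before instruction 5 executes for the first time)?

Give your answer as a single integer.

Step 1: PC=0 exec 'MOV A, 3'. After: A=3 B=0 C=0 D=0 ZF=0 PC=1
Step 2: PC=1 exec 'MOV B, 1'. After: A=3 B=1 C=0 D=0 ZF=0 PC=2
Step 3: PC=2 exec 'SUB A, B'. After: A=2 B=1 C=0 D=0 ZF=0 PC=3
Step 4: PC=3 exec 'JZ 6'. After: A=2 B=1 C=0 D=0 ZF=0 PC=4
Step 5: PC=4 exec 'MOV C, 2'. After: A=2 B=1 C=2 D=0 ZF=0 PC=5
First time PC=5: A=2

2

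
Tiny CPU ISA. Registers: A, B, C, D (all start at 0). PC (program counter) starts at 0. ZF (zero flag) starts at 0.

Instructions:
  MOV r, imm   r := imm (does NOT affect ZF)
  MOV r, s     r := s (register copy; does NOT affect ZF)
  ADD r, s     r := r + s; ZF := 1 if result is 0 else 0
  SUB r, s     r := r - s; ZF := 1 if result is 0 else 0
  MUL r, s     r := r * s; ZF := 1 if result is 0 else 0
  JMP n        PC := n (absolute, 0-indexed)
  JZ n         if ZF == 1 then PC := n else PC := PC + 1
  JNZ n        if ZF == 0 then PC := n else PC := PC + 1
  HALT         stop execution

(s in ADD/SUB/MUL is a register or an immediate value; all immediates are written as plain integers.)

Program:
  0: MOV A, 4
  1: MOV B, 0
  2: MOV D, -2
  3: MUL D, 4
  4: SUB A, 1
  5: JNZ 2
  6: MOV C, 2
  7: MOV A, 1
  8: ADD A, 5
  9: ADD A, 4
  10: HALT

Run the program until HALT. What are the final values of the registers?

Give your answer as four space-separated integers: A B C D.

Step 1: PC=0 exec 'MOV A, 4'. After: A=4 B=0 C=0 D=0 ZF=0 PC=1
Step 2: PC=1 exec 'MOV B, 0'. After: A=4 B=0 C=0 D=0 ZF=0 PC=2
Step 3: PC=2 exec 'MOV D, -2'. After: A=4 B=0 C=0 D=-2 ZF=0 PC=3
Step 4: PC=3 exec 'MUL D, 4'. After: A=4 B=0 C=0 D=-8 ZF=0 PC=4
Step 5: PC=4 exec 'SUB A, 1'. After: A=3 B=0 C=0 D=-8 ZF=0 PC=5
Step 6: PC=5 exec 'JNZ 2'. After: A=3 B=0 C=0 D=-8 ZF=0 PC=2
Step 7: PC=2 exec 'MOV D, -2'. After: A=3 B=0 C=0 D=-2 ZF=0 PC=3
Step 8: PC=3 exec 'MUL D, 4'. After: A=3 B=0 C=0 D=-8 ZF=0 PC=4
Step 9: PC=4 exec 'SUB A, 1'. After: A=2 B=0 C=0 D=-8 ZF=0 PC=5
Step 10: PC=5 exec 'JNZ 2'. After: A=2 B=0 C=0 D=-8 ZF=0 PC=2
Step 11: PC=2 exec 'MOV D, -2'. After: A=2 B=0 C=0 D=-2 ZF=0 PC=3
Step 12: PC=3 exec 'MUL D, 4'. After: A=2 B=0 C=0 D=-8 ZF=0 PC=4
Step 13: PC=4 exec 'SUB A, 1'. After: A=1 B=0 C=0 D=-8 ZF=0 PC=5
Step 14: PC=5 exec 'JNZ 2'. After: A=1 B=0 C=0 D=-8 ZF=0 PC=2
Step 15: PC=2 exec 'MOV D, -2'. After: A=1 B=0 C=0 D=-2 ZF=0 PC=3
Step 16: PC=3 exec 'MUL D, 4'. After: A=1 B=0 C=0 D=-8 ZF=0 PC=4
Step 17: PC=4 exec 'SUB A, 1'. After: A=0 B=0 C=0 D=-8 ZF=1 PC=5
Step 18: PC=5 exec 'JNZ 2'. After: A=0 B=0 C=0 D=-8 ZF=1 PC=6
Step 19: PC=6 exec 'MOV C, 2'. After: A=0 B=0 C=2 D=-8 ZF=1 PC=7
Step 20: PC=7 exec 'MOV A, 1'. After: A=1 B=0 C=2 D=-8 ZF=1 PC=8
Step 21: PC=8 exec 'ADD A, 5'. After: A=6 B=0 C=2 D=-8 ZF=0 PC=9
Step 22: PC=9 exec 'ADD A, 4'. After: A=10 B=0 C=2 D=-8 ZF=0 PC=10
Step 23: PC=10 exec 'HALT'. After: A=10 B=0 C=2 D=-8 ZF=0 PC=10 HALTED

Answer: 10 0 2 -8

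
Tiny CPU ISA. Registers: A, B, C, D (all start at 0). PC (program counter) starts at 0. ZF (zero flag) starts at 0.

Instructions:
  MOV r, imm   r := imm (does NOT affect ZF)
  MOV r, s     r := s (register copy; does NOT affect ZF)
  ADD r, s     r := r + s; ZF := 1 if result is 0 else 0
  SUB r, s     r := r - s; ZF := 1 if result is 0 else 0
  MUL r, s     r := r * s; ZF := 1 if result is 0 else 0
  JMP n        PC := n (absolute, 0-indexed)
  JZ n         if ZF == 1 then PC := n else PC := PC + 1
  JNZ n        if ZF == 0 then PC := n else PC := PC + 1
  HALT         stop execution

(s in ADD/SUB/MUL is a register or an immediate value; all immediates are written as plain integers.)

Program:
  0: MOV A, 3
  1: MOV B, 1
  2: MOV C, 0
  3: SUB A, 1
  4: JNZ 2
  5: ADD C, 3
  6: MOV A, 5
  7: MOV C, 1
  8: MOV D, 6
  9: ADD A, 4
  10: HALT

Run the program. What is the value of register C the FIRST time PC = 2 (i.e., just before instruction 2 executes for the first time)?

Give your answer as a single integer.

Step 1: PC=0 exec 'MOV A, 3'. After: A=3 B=0 C=0 D=0 ZF=0 PC=1
Step 2: PC=1 exec 'MOV B, 1'. After: A=3 B=1 C=0 D=0 ZF=0 PC=2
First time PC=2: C=0

0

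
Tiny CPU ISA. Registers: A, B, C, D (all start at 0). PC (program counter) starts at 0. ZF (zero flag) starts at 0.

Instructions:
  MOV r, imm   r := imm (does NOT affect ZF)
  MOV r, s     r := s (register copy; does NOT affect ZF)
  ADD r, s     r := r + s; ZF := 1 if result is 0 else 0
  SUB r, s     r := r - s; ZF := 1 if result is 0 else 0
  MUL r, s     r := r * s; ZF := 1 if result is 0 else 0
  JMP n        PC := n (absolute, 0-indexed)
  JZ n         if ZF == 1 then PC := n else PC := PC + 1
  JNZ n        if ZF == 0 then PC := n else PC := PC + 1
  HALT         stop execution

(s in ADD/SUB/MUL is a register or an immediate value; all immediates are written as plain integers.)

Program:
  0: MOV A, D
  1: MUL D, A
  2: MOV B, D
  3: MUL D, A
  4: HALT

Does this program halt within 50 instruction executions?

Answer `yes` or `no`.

Answer: yes

Derivation:
Step 1: PC=0 exec 'MOV A, D'. After: A=0 B=0 C=0 D=0 ZF=0 PC=1
Step 2: PC=1 exec 'MUL D, A'. After: A=0 B=0 C=0 D=0 ZF=1 PC=2
Step 3: PC=2 exec 'MOV B, D'. After: A=0 B=0 C=0 D=0 ZF=1 PC=3
Step 4: PC=3 exec 'MUL D, A'. After: A=0 B=0 C=0 D=0 ZF=1 PC=4
Step 5: PC=4 exec 'HALT'. After: A=0 B=0 C=0 D=0 ZF=1 PC=4 HALTED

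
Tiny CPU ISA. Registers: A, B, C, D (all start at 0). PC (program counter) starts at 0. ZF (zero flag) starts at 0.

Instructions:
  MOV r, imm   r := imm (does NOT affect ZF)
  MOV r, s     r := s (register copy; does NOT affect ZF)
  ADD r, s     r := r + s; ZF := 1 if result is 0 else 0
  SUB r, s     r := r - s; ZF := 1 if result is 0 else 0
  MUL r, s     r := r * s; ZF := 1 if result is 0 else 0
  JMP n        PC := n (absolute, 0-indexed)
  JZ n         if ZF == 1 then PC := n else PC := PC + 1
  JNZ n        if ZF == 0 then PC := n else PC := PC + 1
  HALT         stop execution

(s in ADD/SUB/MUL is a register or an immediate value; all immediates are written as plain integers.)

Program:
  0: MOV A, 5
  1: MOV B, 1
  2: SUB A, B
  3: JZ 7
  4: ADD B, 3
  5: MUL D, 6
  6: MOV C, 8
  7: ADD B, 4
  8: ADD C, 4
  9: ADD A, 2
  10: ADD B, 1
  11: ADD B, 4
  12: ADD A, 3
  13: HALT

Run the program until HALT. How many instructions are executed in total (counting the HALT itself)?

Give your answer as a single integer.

Answer: 14

Derivation:
Step 1: PC=0 exec 'MOV A, 5'. After: A=5 B=0 C=0 D=0 ZF=0 PC=1
Step 2: PC=1 exec 'MOV B, 1'. After: A=5 B=1 C=0 D=0 ZF=0 PC=2
Step 3: PC=2 exec 'SUB A, B'. After: A=4 B=1 C=0 D=0 ZF=0 PC=3
Step 4: PC=3 exec 'JZ 7'. After: A=4 B=1 C=0 D=0 ZF=0 PC=4
Step 5: PC=4 exec 'ADD B, 3'. After: A=4 B=4 C=0 D=0 ZF=0 PC=5
Step 6: PC=5 exec 'MUL D, 6'. After: A=4 B=4 C=0 D=0 ZF=1 PC=6
Step 7: PC=6 exec 'MOV C, 8'. After: A=4 B=4 C=8 D=0 ZF=1 PC=7
Step 8: PC=7 exec 'ADD B, 4'. After: A=4 B=8 C=8 D=0 ZF=0 PC=8
Step 9: PC=8 exec 'ADD C, 4'. After: A=4 B=8 C=12 D=0 ZF=0 PC=9
Step 10: PC=9 exec 'ADD A, 2'. After: A=6 B=8 C=12 D=0 ZF=0 PC=10
Step 11: PC=10 exec 'ADD B, 1'. After: A=6 B=9 C=12 D=0 ZF=0 PC=11
Step 12: PC=11 exec 'ADD B, 4'. After: A=6 B=13 C=12 D=0 ZF=0 PC=12
Step 13: PC=12 exec 'ADD A, 3'. After: A=9 B=13 C=12 D=0 ZF=0 PC=13
Step 14: PC=13 exec 'HALT'. After: A=9 B=13 C=12 D=0 ZF=0 PC=13 HALTED
Total instructions executed: 14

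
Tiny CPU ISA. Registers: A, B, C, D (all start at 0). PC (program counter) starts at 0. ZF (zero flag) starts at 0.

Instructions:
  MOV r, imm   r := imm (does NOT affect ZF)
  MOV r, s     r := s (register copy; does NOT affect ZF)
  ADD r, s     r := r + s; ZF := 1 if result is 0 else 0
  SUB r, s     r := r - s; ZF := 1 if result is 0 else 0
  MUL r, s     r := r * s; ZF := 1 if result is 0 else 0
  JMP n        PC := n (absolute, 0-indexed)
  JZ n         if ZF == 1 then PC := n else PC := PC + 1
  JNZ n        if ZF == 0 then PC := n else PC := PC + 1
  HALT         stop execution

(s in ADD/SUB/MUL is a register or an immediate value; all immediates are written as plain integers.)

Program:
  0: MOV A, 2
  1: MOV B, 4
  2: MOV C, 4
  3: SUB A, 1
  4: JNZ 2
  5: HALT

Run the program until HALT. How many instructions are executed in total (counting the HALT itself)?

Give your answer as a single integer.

Answer: 9

Derivation:
Step 1: PC=0 exec 'MOV A, 2'. After: A=2 B=0 C=0 D=0 ZF=0 PC=1
Step 2: PC=1 exec 'MOV B, 4'. After: A=2 B=4 C=0 D=0 ZF=0 PC=2
Step 3: PC=2 exec 'MOV C, 4'. After: A=2 B=4 C=4 D=0 ZF=0 PC=3
Step 4: PC=3 exec 'SUB A, 1'. After: A=1 B=4 C=4 D=0 ZF=0 PC=4
Step 5: PC=4 exec 'JNZ 2'. After: A=1 B=4 C=4 D=0 ZF=0 PC=2
Step 6: PC=2 exec 'MOV C, 4'. After: A=1 B=4 C=4 D=0 ZF=0 PC=3
Step 7: PC=3 exec 'SUB A, 1'. After: A=0 B=4 C=4 D=0 ZF=1 PC=4
Step 8: PC=4 exec 'JNZ 2'. After: A=0 B=4 C=4 D=0 ZF=1 PC=5
Step 9: PC=5 exec 'HALT'. After: A=0 B=4 C=4 D=0 ZF=1 PC=5 HALTED
Total instructions executed: 9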